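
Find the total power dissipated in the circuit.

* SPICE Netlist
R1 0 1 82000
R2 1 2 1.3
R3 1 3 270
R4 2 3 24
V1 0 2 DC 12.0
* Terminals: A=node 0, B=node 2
Nodal analysis, taking node 2 as the 0 V reference.
Source V1 fixes V_0 = 12 V.
KCL at each unknown node (sum of currents leaving = 0; resistances in Ω):
  Node 1: (V_1 - 12)/82000 + (V_1 - 0)/1.3 + (V_1 - V_3)/270 = 0
  Node 3: (V_3 - V_1)/270 + (V_3 - 0)/24 = 0
Collecting terms (coefficients in siemens):
  0.7729·V_1 - 0.003704·V_3 = 0.0001463
  0.04537·V_3 - 0.003704·V_1 = 0
Determinant D = (0.7729)(0.04537) - (-0.003704)(-0.003704) = 0.03506
V_1 = [(0.0001463)(0.04537) - (-0.003704)(0)]/D = 0.0001894 V
V_3 = [(0.7729)(0) - (0.0001463)(-0.003704)]/D = 0.00001546 V
Power in each resistor, P = (ΔV)²/R:
  P_R1 = (12 - 0.0001894)²/82000 = 0.001756 W
  P_R2 = (0.0001894 - 0)²/1.3 = 0.0000000276 W
  P_R3 = (0.0001894 - 0.00001546)²/270 = 0.0000000001121 W
  P_R4 = (0 - 0.00001546)²/24 = 0.000000000009961 W
P_total = P_R1 + P_R2 + P_R3 + P_R4 = 0.001756 W

Final answer: 0.001756 W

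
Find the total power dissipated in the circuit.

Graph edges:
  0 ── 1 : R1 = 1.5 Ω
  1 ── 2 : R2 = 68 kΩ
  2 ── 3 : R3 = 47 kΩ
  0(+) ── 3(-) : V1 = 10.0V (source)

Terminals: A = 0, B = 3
Nodal analysis, taking node 3 as the 0 V reference.
Source V1 fixes V_0 = 10 V.
KCL at each unknown node (sum of currents leaving = 0; resistances in Ω):
  Node 1: (V_1 - 10)/1.5 + (V_1 - V_2)/68000 = 0
  Node 2: (V_2 - V_1)/68000 + (V_2 - 0)/47000 = 0
Collecting terms (coefficients in siemens):
  0.6667·V_1 - 0.00001471·V_2 = 6.667
  0.00003598·V_2 - 0.00001471·V_1 = 0
Determinant D = (0.6667)(0.00003598) - (-0.00001471)(-0.00001471) = 0.00002399
V_1 = [(6.667)(0.00003598) - (-0.00001471)(0)]/D = 10 V
V_2 = [(0.6667)(0) - (6.667)(-0.00001471)]/D = 4.087 V
Power in each resistor, P = (ΔV)²/R:
  P_R1 = (10 - 10)²/1.5 = 0.00000001134 W
  P_R2 = (10 - 4.087)²/68000 = 0.0005142 W
  P_R3 = (4.087 - 0)²/47000 = 0.0003554 W
P_total = P_R1 + P_R2 + P_R3 = 0.0008696 W

Final answer: 0.0008696 W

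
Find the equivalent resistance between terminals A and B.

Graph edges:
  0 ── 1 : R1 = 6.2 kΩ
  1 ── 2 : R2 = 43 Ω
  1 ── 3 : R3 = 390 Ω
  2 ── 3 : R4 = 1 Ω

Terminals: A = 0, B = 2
Reduce the network between node 0 (A) and node 2 (B) by series/parallel combination:
  Rs1 = R3 + R4 (series, joined only at node 3) = 390 + 1 = 391 Ω
  Rp1 = R2 ‖ Rs1 (parallel, both between nodes 1 and 2) = 1/(1/43 + 1/391) = 38.74 Ω
  Rs2 = R1 + Rp1 (series, joined only at node 1) = 6200 + 38.74 = 6239 Ω
R_eq = 6.239 kΩ

Final answer: 6.239 kΩ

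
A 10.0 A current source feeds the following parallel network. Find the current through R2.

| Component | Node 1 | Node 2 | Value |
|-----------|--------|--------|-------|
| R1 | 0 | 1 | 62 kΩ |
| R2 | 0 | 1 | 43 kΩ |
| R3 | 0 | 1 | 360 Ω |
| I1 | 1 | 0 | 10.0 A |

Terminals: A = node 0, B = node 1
All resistors sit directly between nodes 0 and 1, so they are in parallel and share one voltage V; the full source current 10 A splits among them.
1/R_par = 1/62000 + 1/43000 + 1/360 = 0.002817 S  =>  R_par = 355 Ω
V = I × R_par = 10 × 355 = 3550 V
I_R2 = V/R2 = 3550/43000 = 0.08255 A

Final answer: 0.08255 A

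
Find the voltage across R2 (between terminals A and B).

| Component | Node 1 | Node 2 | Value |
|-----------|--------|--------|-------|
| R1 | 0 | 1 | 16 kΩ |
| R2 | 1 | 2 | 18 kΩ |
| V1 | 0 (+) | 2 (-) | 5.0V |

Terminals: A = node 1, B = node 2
R1 and R2 are in series across V1 (node 0 → node 1 → node 2), and the output A–B is taken across R2, so this is a voltage divider.
Series current: I = V1/(R1 + R2) = 5/(16000 + 18000) = 5/34000 = 0.0001471 A
V_R2 = I × R2 = V1 × R2/(R1 + R2) = 5 × 18000/34000 = 2.647 V

Final answer: 2.647 V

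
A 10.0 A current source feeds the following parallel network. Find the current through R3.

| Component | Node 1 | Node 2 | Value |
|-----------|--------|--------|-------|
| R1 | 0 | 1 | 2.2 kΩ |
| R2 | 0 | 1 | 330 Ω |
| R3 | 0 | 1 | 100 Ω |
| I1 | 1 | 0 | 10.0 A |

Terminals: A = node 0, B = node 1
All resistors sit directly between nodes 0 and 1, so they are in parallel and share one voltage V; the full source current 10 A splits among them.
1/R_par = 1/2200 + 1/330 + 1/100 = 0.01348 S  =>  R_par = 74.16 Ω
V = I × R_par = 10 × 74.16 = 741.6 V
I_R3 = V/R3 = 741.6/100 = 7.416 A

Final answer: 7.416 A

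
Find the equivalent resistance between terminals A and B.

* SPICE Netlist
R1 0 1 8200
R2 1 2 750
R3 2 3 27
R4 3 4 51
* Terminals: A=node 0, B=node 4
Reduce the network between node 0 (A) and node 4 (B) by series/parallel combination:
  Rs1 = R1 + R2 (series, joined only at node 1) = 8200 + 750 = 8950 Ω
  Rs2 = R3 + Rs1 (series, joined only at node 2) = 27 + 8950 = 8977 Ω
  Rs3 = R4 + Rs2 (series, joined only at node 3) = 51 + 8977 = 9028 Ω
R_eq = 9.028 kΩ

Final answer: 9.028 kΩ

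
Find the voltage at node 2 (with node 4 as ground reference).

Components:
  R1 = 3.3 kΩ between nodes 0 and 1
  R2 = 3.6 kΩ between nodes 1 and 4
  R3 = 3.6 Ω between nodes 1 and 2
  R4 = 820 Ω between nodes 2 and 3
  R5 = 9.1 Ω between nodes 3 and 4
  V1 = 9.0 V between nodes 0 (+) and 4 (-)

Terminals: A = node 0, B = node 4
Nodal analysis, taking node 4 as the 0 V reference.
Source V1 fixes V_0 = 9 V.
KCL at each unknown node (sum of currents leaving = 0; resistances in Ω):
  Node 1: (V_1 - 9)/3300 + (V_1 - 0)/3600 + (V_1 - V_2)/3.6 = 0
  Node 2: (V_2 - V_1)/3.6 + (V_2 - V_3)/820 = 0
  Node 3: (V_3 - V_2)/820 + (V_3 - 0)/9.1 = 0
Collecting terms (coefficients in siemens):
  0.2784·V_1 - 0.2778·V_2 = 0.002727
  0.279·V_2 - 0.2778·V_1 - 0.00122·V_3 = 0
  0.1111·V_3 - 0.00122·V_2 = 0
Solving these 3 simultaneous equations (Gaussian elimination) gives:
  V_1 = 1.531 V, V_2 = 1.524 V, V_3 = 0.01673 V
The requested potential is V_2 = 1.524 V.

Final answer: V_2 = 1.524 V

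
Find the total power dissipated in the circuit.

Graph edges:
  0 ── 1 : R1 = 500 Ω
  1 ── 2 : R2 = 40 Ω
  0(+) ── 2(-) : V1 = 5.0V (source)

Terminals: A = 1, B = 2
Nodal analysis, taking node 2 as the 0 V reference.
Source V1 fixes V_0 = 5 V.
KCL at each unknown node (sum of currents leaving = 0; resistances in Ω):
  Node 1: (V_1 - 5)/500 + (V_1 - 0)/40 = 0
Collecting terms: 0.027 × V_1 = 0.01  =>  V_1 = 0.3704 V
Power in each resistor, P = (ΔV)²/R:
  P_R1 = (5 - 0.3704)²/500 = 0.04287 W
  P_R2 = (0.3704 - 0)²/40 = 0.003429 W
P_total = P_R1 + P_R2 = 0.0463 W

Final answer: 0.0463 W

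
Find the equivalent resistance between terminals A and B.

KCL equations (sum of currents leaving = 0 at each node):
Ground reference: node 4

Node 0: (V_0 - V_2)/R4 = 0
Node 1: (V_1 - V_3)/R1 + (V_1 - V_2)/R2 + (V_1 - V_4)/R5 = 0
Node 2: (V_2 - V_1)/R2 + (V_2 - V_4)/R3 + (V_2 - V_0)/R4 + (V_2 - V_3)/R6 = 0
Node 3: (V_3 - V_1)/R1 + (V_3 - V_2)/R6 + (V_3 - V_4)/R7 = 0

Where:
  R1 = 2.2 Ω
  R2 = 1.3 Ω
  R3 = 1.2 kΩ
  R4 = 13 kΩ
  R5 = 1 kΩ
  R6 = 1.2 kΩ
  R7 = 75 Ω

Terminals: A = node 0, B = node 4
The network is not a plain series/parallel combination. Inject a 1 A test current into terminal A (node 0) and return it from terminal B (node 4); then R_eq = V_A / (1 A).
Nodal analysis, taking node 4 as the 0 V reference.
Current source I_test pushes 1 A into node 0 and draws it out of node 4.
KCL at each unknown node (sum of currents leaving = 0; resistances in Ω):
  Node 0: (V_0 - V_2)/13000 - 1 = 0
  Node 1: (V_1 - V_3)/2.2 + (V_1 - V_2)/1.3 + (V_1 - 0)/1000 = 0
  Node 2: (V_2 - V_0)/13000 + (V_2 - V_1)/1.3 + (V_2 - 0)/1200 + (V_2 - V_3)/1200 = 0
  Node 3: (V_3 - V_1)/2.2 + (V_3 - V_2)/1200 + (V_3 - 0)/75 = 0
Collecting terms (coefficients in siemens):
  0.00007692·V_0 - 0.00007692·V_2 = 1
  1.225·V_1 - 0.7692·V_2 - 0.4545·V_3 = 0
  0.771·V_2 - 0.00007692·V_0 - 0.7692·V_1 - 0.0008333·V_3 = 0
  0.4687·V_3 - 0.4545·V_1 - 0.0008333·V_2 = 0
Solving these 4 simultaneous equations (Gaussian elimination) gives:
  V_0 = 13070 V, V_1 = 67.55 V, V_2 = 68.78 V, V_3 = 65.63 V
R_eq = V_0 / 1 A = 13070 Ω = 13.07 kΩ

Final answer: 13.07 kΩ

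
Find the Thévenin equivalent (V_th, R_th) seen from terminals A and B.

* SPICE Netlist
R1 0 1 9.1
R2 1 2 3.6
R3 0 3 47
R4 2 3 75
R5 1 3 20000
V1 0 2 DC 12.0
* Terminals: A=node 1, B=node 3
Step 1 — V_th is the open-circuit voltage V_A - V_B (nothing connected across the terminals).
Nodal analysis, taking node 2 as the 0 V reference.
Source V1 fixes V_0 = 12 V.
KCL at each unknown node (sum of currents leaving = 0; resistances in Ω):
  Node 1: (V_1 - 12)/9.1 + (V_1 - 0)/3.6 + (V_1 - V_3)/20000 = 0
  Node 3: (V_3 - 12)/47 + (V_3 - 0)/75 + (V_3 - V_1)/20000 = 0
Collecting terms (coefficients in siemens):
  0.3877·V_1 - 0.00005·V_3 = 1.319
  0.03466·V_3 - 0.00005·V_1 = 0.2553
Determinant D = (0.3877)(0.03466) - (-0.00005)(-0.00005) = 0.01344
V_1 = [(1.319)(0.03466) - (-0.00005)(0.2553)]/D = 3.402 V
V_3 = [(0.3877)(0.2553) - (1.319)(-0.00005)]/D = 7.371 V
V_th = V_1 - V_3 = 3.402 - 7.371 = -3.969 V
Step 2 — R_th: zero the source — replace V1 by a short circuit (node 2 merges into node 0) — and find the resistance seen between A (node 1) and B (node 3).
Reduce the network between node 1 (A) and node 3 (B) by series/parallel combination:
  Rp1 = R1 ‖ R2 (parallel, both between nodes 0 and 1) = 1/(1/9.1 + 1/3.6) = 2.58 Ω
  Rp2 = R3 ‖ R4 (parallel, both between nodes 0 and 3) = 1/(1/47 + 1/75) = 28.89 Ω
  Rs1 = Rp1 + Rp2 (series, joined only at node 0) = 2.58 + 28.89 = 31.47 Ω
  Rp3 = R5 ‖ Rs1 (parallel, both between nodes 1 and 3) = 1/(1/20000 + 1/31.47) = 31.42 Ω
R_th = 31.42 Ω

Final answer: V_th = -3.969 V, R_th = 31.42 Ω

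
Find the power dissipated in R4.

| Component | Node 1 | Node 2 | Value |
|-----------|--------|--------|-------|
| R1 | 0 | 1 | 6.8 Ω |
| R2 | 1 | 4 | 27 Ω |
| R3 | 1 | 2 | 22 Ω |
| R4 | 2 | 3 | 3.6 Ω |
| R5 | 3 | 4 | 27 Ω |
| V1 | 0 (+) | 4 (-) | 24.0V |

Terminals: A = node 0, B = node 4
Nodal analysis, taking node 4 as the 0 V reference.
Source V1 fixes V_0 = 24 V.
KCL at each unknown node (sum of currents leaving = 0; resistances in Ω):
  Node 1: (V_1 - 24)/6.8 + (V_1 - 0)/27 + (V_1 - V_2)/22 = 0
  Node 2: (V_2 - V_1)/22 + (V_2 - V_3)/3.6 = 0
  Node 3: (V_3 - V_2)/3.6 + (V_3 - 0)/27 = 0
Collecting terms (coefficients in siemens):
  0.2296·V_1 - 0.04545·V_2 = 3.529
  0.3232·V_2 - 0.04545·V_1 - 0.2778·V_3 = 0
  0.3148·V_3 - 0.2778·V_2 = 0
Solving these 3 simultaneous equations (Gaussian elimination) gives:
  V_1 = 17.38 V, V_2 = 10.11 V, V_3 = 8.92 V
I_R4 = (V_2 - V_3)/R4 = (10.11 - 8.92)/3.6 = 0.3304 A
P_R4 = I_R4² × R4 = (0.3304)² × 3.6 = 0.3929 W

Final answer: 0.3929 W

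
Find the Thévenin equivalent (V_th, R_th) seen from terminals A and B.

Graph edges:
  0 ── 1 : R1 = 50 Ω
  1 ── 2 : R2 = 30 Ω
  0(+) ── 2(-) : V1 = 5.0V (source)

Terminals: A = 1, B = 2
Step 1 — V_th is the open-circuit voltage V_A - V_B (nothing connected across the terminals).
Nodal analysis, taking node 2 as the 0 V reference.
Source V1 fixes V_0 = 5 V.
KCL at each unknown node (sum of currents leaving = 0; resistances in Ω):
  Node 1: (V_1 - 5)/50 + (V_1 - 0)/30 = 0
Collecting terms: 0.05333 × V_1 = 0.1  =>  V_1 = 1.875 V
V_th = V_1 - V_2 = 1.875 - 0 = 1.875 V
Step 2 — R_th: zero the source — replace V1 by a short circuit (node 2 merges into node 0) — and find the resistance seen between A (node 1) and B (node 0).
Reduce the network between node 1 (A) and node 0 (B) by series/parallel combination:
  Rp1 = R1 ‖ R2 (parallel, both between nodes 0 and 1) = 1/(1/50 + 1/30) = 18.75 Ω
R_th = 18.75 Ω

Final answer: V_th = 1.875 V, R_th = 18.75 Ω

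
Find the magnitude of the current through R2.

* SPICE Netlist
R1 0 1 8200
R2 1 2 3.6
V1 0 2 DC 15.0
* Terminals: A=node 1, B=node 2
Nodal analysis, taking node 2 as the 0 V reference.
Source V1 fixes V_0 = 15 V.
KCL at each unknown node (sum of currents leaving = 0; resistances in Ω):
  Node 1: (V_1 - 15)/8200 + (V_1 - 0)/3.6 = 0
Collecting terms: 0.2779 × V_1 = 0.001829  =>  V_1 = 0.006582 V
I_R2 = (V_1 - V_2)/R2 = (0.006582 - 0)/3.6 = 0.001828 A
|I_R2| = 0.001828 A

Final answer: |I_R2| = 0.001828 A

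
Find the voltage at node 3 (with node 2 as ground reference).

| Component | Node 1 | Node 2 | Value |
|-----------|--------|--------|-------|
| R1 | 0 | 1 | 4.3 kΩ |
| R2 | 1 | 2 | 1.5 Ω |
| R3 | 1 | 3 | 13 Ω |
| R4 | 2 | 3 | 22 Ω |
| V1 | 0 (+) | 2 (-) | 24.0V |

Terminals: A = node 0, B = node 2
Nodal analysis, taking node 2 as the 0 V reference.
Source V1 fixes V_0 = 24 V.
KCL at each unknown node (sum of currents leaving = 0; resistances in Ω):
  Node 1: (V_1 - 24)/4300 + (V_1 - 0)/1.5 + (V_1 - V_3)/13 = 0
  Node 3: (V_3 - V_1)/13 + (V_3 - 0)/22 = 0
Collecting terms (coefficients in siemens):
  0.7438·V_1 - 0.07692·V_3 = 0.005581
  0.1224·V_3 - 0.07692·V_1 = 0
Determinant D = (0.7438)(0.1224) - (-0.07692)(-0.07692) = 0.08511
V_1 = [(0.005581)(0.1224) - (-0.07692)(0)]/D = 0.008025 V
V_3 = [(0.7438)(0) - (0.005581)(-0.07692)]/D = 0.005045 V
The requested potential is V_3 = 0.005045 V.

Final answer: V_3 = 0.005045 V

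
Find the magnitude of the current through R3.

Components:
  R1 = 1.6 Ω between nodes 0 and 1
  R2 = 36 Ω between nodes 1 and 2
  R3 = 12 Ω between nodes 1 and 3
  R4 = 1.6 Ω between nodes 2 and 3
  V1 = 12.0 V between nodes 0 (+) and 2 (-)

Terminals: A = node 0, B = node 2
Nodal analysis, taking node 2 as the 0 V reference.
Source V1 fixes V_0 = 12 V.
KCL at each unknown node (sum of currents leaving = 0; resistances in Ω):
  Node 1: (V_1 - 12)/1.6 + (V_1 - 0)/36 + (V_1 - V_3)/12 = 0
  Node 3: (V_3 - V_1)/12 + (V_3 - 0)/1.6 = 0
Collecting terms (coefficients in siemens):
  0.7361·V_1 - 0.08333·V_3 = 7.5
  0.7083·V_3 - 0.08333·V_1 = 0
Determinant D = (0.7361)(0.7083) - (-0.08333)(-0.08333) = 0.5145
V_1 = [(7.5)(0.7083) - (-0.08333)(0)]/D = 10.33 V
V_3 = [(0.7361)(0) - (7.5)(-0.08333)]/D = 1.215 V
I_R3 = (V_1 - V_3)/R3 = (10.33 - 1.215)/12 = 0.7593 A
|I_R3| = 0.7593 A

Final answer: |I_R3| = 0.7593 A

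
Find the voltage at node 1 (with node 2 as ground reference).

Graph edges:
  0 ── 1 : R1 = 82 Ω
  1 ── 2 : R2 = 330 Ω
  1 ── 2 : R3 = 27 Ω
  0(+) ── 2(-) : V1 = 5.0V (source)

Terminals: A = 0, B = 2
Nodal analysis, taking node 2 as the 0 V reference.
Source V1 fixes V_0 = 5 V.
KCL at each unknown node (sum of currents leaving = 0; resistances in Ω):
  Node 1: (V_1 - 5)/82 + (V_1 - 0)/330 + (V_1 - 0)/27 = 0
Collecting terms: 0.05226 × V_1 = 0.06098  =>  V_1 = 1.167 V
The requested potential is V_1 = 1.167 V.

Final answer: V_1 = 1.167 V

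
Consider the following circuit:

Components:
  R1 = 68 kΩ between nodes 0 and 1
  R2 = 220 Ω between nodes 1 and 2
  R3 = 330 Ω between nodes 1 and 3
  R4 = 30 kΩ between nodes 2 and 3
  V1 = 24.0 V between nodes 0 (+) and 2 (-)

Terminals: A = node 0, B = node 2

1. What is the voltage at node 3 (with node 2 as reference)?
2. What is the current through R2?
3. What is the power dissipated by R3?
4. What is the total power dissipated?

Nodal analysis, taking node 2 as the 0 V reference.
Source V1 fixes V_0 = 24 V.
KCL at each unknown node (sum of currents leaving = 0; resistances in Ω):
  Node 1: (V_1 - 24)/68000 + (V_1 - 0)/220 + (V_1 - V_3)/330 = 0
  Node 3: (V_3 - V_1)/330 + (V_3 - 0)/30000 = 0
Collecting terms (coefficients in siemens):
  0.00759·V_1 - 0.00303·V_3 = 0.0003529
  0.003064·V_3 - 0.00303·V_1 = 0
Determinant D = (0.00759)(0.003064) - (-0.00303)(-0.00303) = 0.00001407
V_1 = [(0.0003529)(0.003064) - (-0.00303)(0)]/D = 0.07684 V
V_3 = [(0.00759)(0) - (0.0003529)(-0.00303)]/D = 0.07601 V
Part 1:
  Read off the nodal solution: V_3 = 0.07601 V
Part 2:
  I_R2 = (V_1 - V_2)/R2 = (0.07684 - 0)/220 = 0.0003493 A
  Magnitude: I_R2 = 0.0003493 A
Part 3:
  I_R3 = (V_1 - V_3)/R3 = (0.07684 - 0.07601)/330 = 0.000002534 A
  P_R3 = I_R3² × R3 = (0.000002534)² × 330 = 0.000000002118 W
Part 4:
  Power in each resistor, P = (ΔV)²/R:
    P_R1 = (24 - 0.07684)²/68000 = 0.008416 W
    P_R2 = (0.07684 - 0)²/220 = 0.00002684 W
    P_R3 = (0.07684 - 0.07601)²/330 = 0.000000002118 W
    P_R4 = (0 - 0.07601)²/30000 = 0.0000001926 W
  P_total = P_R1 + P_R2 + P_R3 + P_R4 = 0.008443 W

Final answers:
1. V_3 = 0.07601 V
2. I_R2 = 0.0003493 A
3. P_R3 = 2.118e-09 W
4. P_total = 0.008443 W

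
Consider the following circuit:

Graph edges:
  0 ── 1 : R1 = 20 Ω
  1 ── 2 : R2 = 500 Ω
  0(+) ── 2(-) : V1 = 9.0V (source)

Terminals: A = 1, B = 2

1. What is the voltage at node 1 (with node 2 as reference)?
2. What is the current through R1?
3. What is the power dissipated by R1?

Nodal analysis, taking node 2 as the 0 V reference.
Source V1 fixes V_0 = 9 V.
KCL at each unknown node (sum of currents leaving = 0; resistances in Ω):
  Node 1: (V_1 - 9)/20 + (V_1 - 0)/500 = 0
Collecting terms: 0.052 × V_1 = 0.45  =>  V_1 = 8.654 V
Part 1:
  Read off the nodal solution: V_1 = 8.654 V
Part 2:
  I_R1 = (V_0 - V_1)/R1 = (9 - 8.654)/20 = 0.01731 A
  Magnitude: I_R1 = 0.01731 A
Part 3:
  I_R1 = (V_0 - V_1)/R1 = (9 - 8.654)/20 = 0.01731 A
  P_R1 = I_R1² × R1 = (0.01731)² × 20 = 0.005991 W

Final answers:
1. V_1 = 8.654 V
2. I_R1 = 0.01731 A
3. P_R1 = 0.005991 W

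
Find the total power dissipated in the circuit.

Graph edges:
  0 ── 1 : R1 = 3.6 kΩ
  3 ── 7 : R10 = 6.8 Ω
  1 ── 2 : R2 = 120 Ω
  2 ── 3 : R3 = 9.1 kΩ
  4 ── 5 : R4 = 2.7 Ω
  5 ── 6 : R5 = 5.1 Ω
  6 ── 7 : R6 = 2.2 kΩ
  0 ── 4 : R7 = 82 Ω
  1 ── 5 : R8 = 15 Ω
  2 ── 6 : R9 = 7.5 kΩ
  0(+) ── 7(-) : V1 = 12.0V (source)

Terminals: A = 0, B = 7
Nodal analysis, taking node 7 as the 0 V reference.
Source V1 fixes V_0 = 12 V.
KCL at each unknown node (sum of currents leaving = 0; resistances in Ω):
  Node 1: (V_1 - 12)/3600 + (V_1 - V_2)/120 + (V_1 - V_5)/15 = 0
  Node 2: (V_2 - V_1)/120 + (V_2 - V_3)/9100 + (V_2 - V_6)/7500 = 0
  Node 3: (V_3 - V_2)/9100 + (V_3 - 0)/6.8 = 0
  Node 4: (V_4 - V_5)/2.7 + (V_4 - 12)/82 = 0
  Node 5: (V_5 - V_4)/2.7 + (V_5 - V_6)/5.1 + (V_5 - V_1)/15 = 0
  Node 6: (V_6 - V_5)/5.1 + (V_6 - 0)/2200 + (V_6 - V_2)/7500 = 0
Collecting terms (coefficients in siemens):
  0.07528·V_1 - 0.008333·V_2 - 0.06667·V_5 = 0.003333
  0.008577·V_2 - 0.008333·V_1 - 0.0001099·V_3 - 0.0001333·V_6 = 0
  0.1472·V_3 - 0.0001099·V_2 = 0
  0.3826·V_4 - 0.3704·V_5 = 0.1463
  0.6331·V_5 - 0.06667·V_1 - 0.3704·V_4 - 0.1961·V_6 = 0
  0.1967·V_6 - 0.0001333·V_2 - 0.1961·V_5 = 0
Solving these 6 simultaneous equations (Gaussian elimination) gives:
  V_1 = 11.45 V, V_2 = 11.3 V, V_3 = 0.008441 V, V_4 = 11.48 V
  V_5 = 11.47 V, V_6 = 11.44 V
Power in each resistor, P = (ΔV)²/R:
  P_R1 = (12 - 11.45)²/3600 = 0.00008365 W
  P_R2 = (11.45 - 11.3)²/120 = 0.0001795 W
  P_R3 = (11.3 - 0.008441)²/9100 = 0.01402 W
  P_R4 = (11.48 - 11.47)²/2.7 = 0.0001068 W
  P_R5 = (11.47 - 11.44)²/5.1 = 0.0001389 W
  P_R6 = (11.44 - 0)²/2200 = 0.0595 W
  P_R7 = (12 - 11.48)²/82 = 0.003243 W
  P_R8 = (11.45 - 11.47)²/15 = 0.0000172 W
  P_R9 = (11.3 - 11.44)²/7500 = 0.000002474 W
  P_R10 = (0.008441 - 0)²/6.8 = 0.00001048 W
P_total = P_R1 + P_R2 + P_R3 + P_R4 + P_R5 + P_R6 + P_R7 + P_R8 + P_R9 + P_R10 = 0.0773 W

Final answer: 0.0773 W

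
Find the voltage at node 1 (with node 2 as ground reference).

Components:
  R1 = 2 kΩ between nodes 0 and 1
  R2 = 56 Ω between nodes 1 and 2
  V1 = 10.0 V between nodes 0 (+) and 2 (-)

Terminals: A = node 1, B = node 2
Nodal analysis, taking node 2 as the 0 V reference.
Source V1 fixes V_0 = 10 V.
KCL at each unknown node (sum of currents leaving = 0; resistances in Ω):
  Node 1: (V_1 - 10)/2000 + (V_1 - 0)/56 = 0
Collecting terms: 0.01836 × V_1 = 0.005  =>  V_1 = 0.2724 V
The requested potential is V_1 = 0.2724 V.

Final answer: V_1 = 0.2724 V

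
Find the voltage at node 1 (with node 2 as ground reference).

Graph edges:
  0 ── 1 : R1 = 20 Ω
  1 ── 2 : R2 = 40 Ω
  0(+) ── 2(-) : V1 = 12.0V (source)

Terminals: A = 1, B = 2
Nodal analysis, taking node 2 as the 0 V reference.
Source V1 fixes V_0 = 12 V.
KCL at each unknown node (sum of currents leaving = 0; resistances in Ω):
  Node 1: (V_1 - 12)/20 + (V_1 - 0)/40 = 0
Collecting terms: 0.075 × V_1 = 0.6  =>  V_1 = 8 V
The requested potential is V_1 = 8 V.

Final answer: V_1 = 8 V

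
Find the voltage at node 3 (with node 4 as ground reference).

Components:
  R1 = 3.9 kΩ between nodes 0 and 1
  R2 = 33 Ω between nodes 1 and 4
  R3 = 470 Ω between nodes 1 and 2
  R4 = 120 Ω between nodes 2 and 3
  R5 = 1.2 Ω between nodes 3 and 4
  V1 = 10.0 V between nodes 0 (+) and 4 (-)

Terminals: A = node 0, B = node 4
Nodal analysis, taking node 4 as the 0 V reference.
Source V1 fixes V_0 = 10 V.
KCL at each unknown node (sum of currents leaving = 0; resistances in Ω):
  Node 1: (V_1 - 10)/3900 + (V_1 - 0)/33 + (V_1 - V_2)/470 = 0
  Node 2: (V_2 - V_1)/470 + (V_2 - V_3)/120 = 0
  Node 3: (V_3 - V_2)/120 + (V_3 - 0)/1.2 = 0
Collecting terms (coefficients in siemens):
  0.03269·V_1 - 0.002128·V_2 = 0.002564
  0.01046·V_2 - 0.002128·V_1 - 0.008333·V_3 = 0
  0.8417·V_3 - 0.008333·V_2 = 0
Solving these 3 simultaneous equations (Gaussian elimination) gives:
  V_1 = 0.0795 V, V_2 = 0.0163 V, V_3 = 0.0001614 V
The requested potential is V_3 = 0.0001614 V.

Final answer: V_3 = 0.0001614 V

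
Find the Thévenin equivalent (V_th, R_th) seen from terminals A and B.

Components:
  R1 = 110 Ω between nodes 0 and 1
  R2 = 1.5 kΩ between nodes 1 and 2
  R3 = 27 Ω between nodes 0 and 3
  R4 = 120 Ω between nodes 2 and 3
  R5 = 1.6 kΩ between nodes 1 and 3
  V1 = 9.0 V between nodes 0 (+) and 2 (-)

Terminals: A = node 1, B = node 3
Step 1 — V_th is the open-circuit voltage V_A - V_B (nothing connected across the terminals).
Nodal analysis, taking node 2 as the 0 V reference.
Source V1 fixes V_0 = 9 V.
KCL at each unknown node (sum of currents leaving = 0; resistances in Ω):
  Node 1: (V_1 - 9)/110 + (V_1 - 0)/1500 + (V_1 - V_3)/1600 = 0
  Node 3: (V_3 - 9)/27 + (V_3 - 0)/120 + (V_3 - V_1)/1600 = 0
Collecting terms (coefficients in siemens):
  0.01038·V_1 - 0.000625·V_3 = 0.08182
  0.046·V_3 - 0.000625·V_1 = 0.3333
Determinant D = (0.01038)(0.046) - (-0.000625)(-0.000625) = 0.0004772
V_1 = [(0.08182)(0.046) - (-0.000625)(0.3333)]/D = 8.323 V
V_3 = [(0.01038)(0.3333) - (0.08182)(-0.000625)]/D = 7.36 V
V_th = V_1 - V_3 = 8.323 - 7.36 = 0.9632 V
Step 2 — R_th: zero the source — replace V1 by a short circuit (node 2 merges into node 0) — and find the resistance seen between A (node 1) and B (node 3).
Reduce the network between node 1 (A) and node 3 (B) by series/parallel combination:
  Rp1 = R1 ‖ R2 (parallel, both between nodes 0 and 1) = 1/(1/110 + 1/1500) = 102.5 Ω
  Rp2 = R3 ‖ R4 (parallel, both between nodes 0 and 3) = 1/(1/27 + 1/120) = 22.04 Ω
  Rs1 = Rp1 + Rp2 (series, joined only at node 0) = 102.5 + 22.04 = 124.5 Ω
  Rp3 = R5 ‖ Rs1 (parallel, both between nodes 1 and 3) = 1/(1/1600 + 1/124.5) = 115.5 Ω
R_th = 115.5 Ω

Final answer: V_th = 0.9632 V, R_th = 115.5 Ω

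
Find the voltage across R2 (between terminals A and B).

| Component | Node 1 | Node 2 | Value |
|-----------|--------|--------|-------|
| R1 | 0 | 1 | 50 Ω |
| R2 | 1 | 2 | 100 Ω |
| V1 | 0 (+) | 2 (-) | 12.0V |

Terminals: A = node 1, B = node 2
R1 and R2 are in series across V1 (node 0 → node 1 → node 2), and the output A–B is taken across R2, so this is a voltage divider.
Series current: I = V1/(R1 + R2) = 12/(50 + 100) = 12/150 = 0.08 A
V_R2 = I × R2 = V1 × R2/(R1 + R2) = 12 × 100/150 = 8 V

Final answer: 8 V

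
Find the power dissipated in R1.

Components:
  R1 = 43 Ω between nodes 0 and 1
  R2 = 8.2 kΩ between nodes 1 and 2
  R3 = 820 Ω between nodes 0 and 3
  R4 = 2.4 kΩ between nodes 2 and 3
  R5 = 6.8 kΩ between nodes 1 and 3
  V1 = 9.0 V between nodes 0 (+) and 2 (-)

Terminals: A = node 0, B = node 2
Nodal analysis, taking node 2 as the 0 V reference.
Source V1 fixes V_0 = 9 V.
KCL at each unknown node (sum of currents leaving = 0; resistances in Ω):
  Node 1: (V_1 - 9)/43 + (V_1 - 0)/8200 + (V_1 - V_3)/6800 = 0
  Node 3: (V_3 - 9)/820 + (V_3 - 0)/2400 + (V_3 - V_1)/6800 = 0
Collecting terms (coefficients in siemens):
  0.02352·V_1 - 0.0001471·V_3 = 0.2093
  0.001783·V_3 - 0.0001471·V_1 = 0.01098
Determinant D = (0.02352)(0.001783) - (-0.0001471)(-0.0001471) = 0.00004193
V_1 = [(0.2093)(0.001783) - (-0.0001471)(0.01098)]/D = 8.94 V
V_3 = [(0.02352)(0.01098) - (0.2093)(-0.0001471)]/D = 6.892 V
I_R1 = (V_0 - V_1)/R1 = (9 - 8.94)/43 = 0.001391 A
P_R1 = I_R1² × R1 = (0.001391)² × 43 = 0.00008325 W

Final answer: 8.325e-05 W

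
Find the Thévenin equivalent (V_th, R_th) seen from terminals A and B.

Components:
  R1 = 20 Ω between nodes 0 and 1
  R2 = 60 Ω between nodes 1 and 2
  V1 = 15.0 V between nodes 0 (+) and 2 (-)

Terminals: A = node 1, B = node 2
Step 1 — V_th is the open-circuit voltage V_A - V_B (nothing connected across the terminals).
Nodal analysis, taking node 2 as the 0 V reference.
Source V1 fixes V_0 = 15 V.
KCL at each unknown node (sum of currents leaving = 0; resistances in Ω):
  Node 1: (V_1 - 15)/20 + (V_1 - 0)/60 = 0
Collecting terms: 0.06667 × V_1 = 0.75  =>  V_1 = 11.25 V
V_th = V_1 - V_2 = 11.25 - 0 = 11.25 V
Step 2 — R_th: zero the source — replace V1 by a short circuit (node 2 merges into node 0) — and find the resistance seen between A (node 1) and B (node 0).
Reduce the network between node 1 (A) and node 0 (B) by series/parallel combination:
  Rp1 = R1 ‖ R2 (parallel, both between nodes 0 and 1) = 1/(1/20 + 1/60) = 15 Ω
R_th = 15 Ω

Final answer: V_th = 11.25 V, R_th = 15 Ω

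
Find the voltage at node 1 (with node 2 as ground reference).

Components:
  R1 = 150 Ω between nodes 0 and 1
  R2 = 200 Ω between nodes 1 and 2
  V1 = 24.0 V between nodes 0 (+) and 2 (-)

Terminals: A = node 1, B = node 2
Nodal analysis, taking node 2 as the 0 V reference.
Source V1 fixes V_0 = 24 V.
KCL at each unknown node (sum of currents leaving = 0; resistances in Ω):
  Node 1: (V_1 - 24)/150 + (V_1 - 0)/200 = 0
Collecting terms: 0.01167 × V_1 = 0.16  =>  V_1 = 13.71 V
The requested potential is V_1 = 13.71 V.

Final answer: V_1 = 13.71 V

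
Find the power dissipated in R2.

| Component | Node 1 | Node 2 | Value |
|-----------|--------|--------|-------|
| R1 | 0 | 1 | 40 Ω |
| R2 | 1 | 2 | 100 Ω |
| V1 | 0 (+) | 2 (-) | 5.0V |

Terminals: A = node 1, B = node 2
Nodal analysis, taking node 2 as the 0 V reference.
Source V1 fixes V_0 = 5 V.
KCL at each unknown node (sum of currents leaving = 0; resistances in Ω):
  Node 1: (V_1 - 5)/40 + (V_1 - 0)/100 = 0
Collecting terms: 0.035 × V_1 = 0.125  =>  V_1 = 3.571 V
I_R2 = (V_1 - V_2)/R2 = (3.571 - 0)/100 = 0.03571 A
P_R2 = I_R2² × R2 = (0.03571)² × 100 = 0.1276 W

Final answer: 0.1276 W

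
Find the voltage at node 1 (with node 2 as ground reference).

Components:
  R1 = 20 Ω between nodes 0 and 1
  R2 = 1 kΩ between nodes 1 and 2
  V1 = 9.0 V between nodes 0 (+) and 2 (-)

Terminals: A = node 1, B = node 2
Nodal analysis, taking node 2 as the 0 V reference.
Source V1 fixes V_0 = 9 V.
KCL at each unknown node (sum of currents leaving = 0; resistances in Ω):
  Node 1: (V_1 - 9)/20 + (V_1 - 0)/1000 = 0
Collecting terms: 0.051 × V_1 = 0.45  =>  V_1 = 8.824 V
The requested potential is V_1 = 8.824 V.

Final answer: V_1 = 8.824 V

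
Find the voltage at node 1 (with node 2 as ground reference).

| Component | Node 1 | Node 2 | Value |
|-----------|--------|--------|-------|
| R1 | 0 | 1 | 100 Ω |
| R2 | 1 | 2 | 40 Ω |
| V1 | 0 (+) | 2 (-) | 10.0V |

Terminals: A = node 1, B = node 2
Nodal analysis, taking node 2 as the 0 V reference.
Source V1 fixes V_0 = 10 V.
KCL at each unknown node (sum of currents leaving = 0; resistances in Ω):
  Node 1: (V_1 - 10)/100 + (V_1 - 0)/40 = 0
Collecting terms: 0.035 × V_1 = 0.1  =>  V_1 = 2.857 V
The requested potential is V_1 = 2.857 V.

Final answer: V_1 = 2.857 V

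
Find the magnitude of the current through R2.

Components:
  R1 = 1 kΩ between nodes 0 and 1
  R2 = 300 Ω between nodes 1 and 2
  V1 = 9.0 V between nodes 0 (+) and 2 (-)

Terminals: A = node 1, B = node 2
Nodal analysis, taking node 2 as the 0 V reference.
Source V1 fixes V_0 = 9 V.
KCL at each unknown node (sum of currents leaving = 0; resistances in Ω):
  Node 1: (V_1 - 9)/1000 + (V_1 - 0)/300 = 0
Collecting terms: 0.004333 × V_1 = 0.009  =>  V_1 = 2.077 V
I_R2 = (V_1 - V_2)/R2 = (2.077 - 0)/300 = 0.006923 A
|I_R2| = 0.006923 A

Final answer: |I_R2| = 0.006923 A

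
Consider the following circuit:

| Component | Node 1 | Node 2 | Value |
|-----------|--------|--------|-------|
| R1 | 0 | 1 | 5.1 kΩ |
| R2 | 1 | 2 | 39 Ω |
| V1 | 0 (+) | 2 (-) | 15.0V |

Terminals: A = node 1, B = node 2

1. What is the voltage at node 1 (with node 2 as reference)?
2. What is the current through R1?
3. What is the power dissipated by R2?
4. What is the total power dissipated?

Nodal analysis, taking node 2 as the 0 V reference.
Source V1 fixes V_0 = 15 V.
KCL at each unknown node (sum of currents leaving = 0; resistances in Ω):
  Node 1: (V_1 - 15)/5100 + (V_1 - 0)/39 = 0
Collecting terms: 0.02584 × V_1 = 0.002941  =>  V_1 = 0.1138 V
Part 1:
  Read off the nodal solution: V_1 = 0.1138 V
Part 2:
  I_R1 = (V_0 - V_1)/R1 = (15 - 0.1138)/5100 = 0.002919 A
  Magnitude: I_R1 = 0.002919 A
Part 3:
  I_R2 = (V_1 - V_2)/R2 = (0.1138 - 0)/39 = 0.002919 A
  P_R2 = I_R2² × R2 = (0.002919)² × 39 = 0.0003323 W
Part 4:
  Power in each resistor, P = (ΔV)²/R:
    P_R1 = (15 - 0.1138)²/5100 = 0.04345 W
    P_R2 = (0.1138 - 0)²/39 = 0.0003323 W
  P_total = P_R1 + P_R2 = 0.04378 W

Final answers:
1. V_1 = 0.1138 V
2. I_R1 = 0.002919 A
3. P_R2 = 0.0003323 W
4. P_total = 0.04378 W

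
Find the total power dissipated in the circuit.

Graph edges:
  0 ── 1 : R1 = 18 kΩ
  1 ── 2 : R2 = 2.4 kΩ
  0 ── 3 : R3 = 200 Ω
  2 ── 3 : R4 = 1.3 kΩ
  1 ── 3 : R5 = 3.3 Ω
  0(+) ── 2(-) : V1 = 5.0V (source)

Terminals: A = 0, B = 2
Nodal analysis, taking node 2 as the 0 V reference.
Source V1 fixes V_0 = 5 V.
KCL at each unknown node (sum of currents leaving = 0; resistances in Ω):
  Node 1: (V_1 - 5)/18000 + (V_1 - 0)/2400 + (V_1 - V_3)/3.3 = 0
  Node 3: (V_3 - 5)/200 + (V_3 - 0)/1300 + (V_3 - V_1)/3.3 = 0
Collecting terms (coefficients in siemens):
  0.3035·V_1 - 0.303·V_3 = 0.0002778
  0.3088·V_3 - 0.303·V_1 = 0.025
Determinant D = (0.3035)(0.3088) - (-0.303)(-0.303) = 0.001894
V_1 = [(0.0002778)(0.3088) - (-0.303)(0.025)]/D = 4.045 V
V_3 = [(0.3035)(0.025) - (0.0002778)(-0.303)]/D = 4.05 V
Power in each resistor, P = (ΔV)²/R:
  P_R1 = (5 - 4.045)²/18000 = 0.00005067 W
  P_R2 = (4.045 - 0)²/2400 = 0.006818 W
  P_R3 = (5 - 4.05)²/200 = 0.004509 W
  P_R4 = (0 - 4.05)²/1300 = 0.01262 W
  P_R5 = (4.045 - 4.05)²/3.3 = 0.000008793 W
P_total = P_R1 + P_R2 + P_R3 + P_R4 + P_R5 = 0.02401 W

Final answer: 0.02401 W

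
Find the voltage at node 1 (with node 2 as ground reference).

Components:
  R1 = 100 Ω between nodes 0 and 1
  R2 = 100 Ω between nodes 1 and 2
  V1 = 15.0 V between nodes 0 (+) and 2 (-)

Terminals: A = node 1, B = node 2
Nodal analysis, taking node 2 as the 0 V reference.
Source V1 fixes V_0 = 15 V.
KCL at each unknown node (sum of currents leaving = 0; resistances in Ω):
  Node 1: (V_1 - 15)/100 + (V_1 - 0)/100 = 0
Collecting terms: 0.02 × V_1 = 0.15  =>  V_1 = 7.5 V
The requested potential is V_1 = 7.5 V.

Final answer: V_1 = 7.5 V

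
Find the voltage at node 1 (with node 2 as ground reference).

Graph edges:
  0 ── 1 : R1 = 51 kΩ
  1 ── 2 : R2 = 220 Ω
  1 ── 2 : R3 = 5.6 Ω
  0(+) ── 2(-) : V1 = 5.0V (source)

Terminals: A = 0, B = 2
Nodal analysis, taking node 2 as the 0 V reference.
Source V1 fixes V_0 = 5 V.
KCL at each unknown node (sum of currents leaving = 0; resistances in Ω):
  Node 1: (V_1 - 5)/51000 + (V_1 - 0)/220 + (V_1 - 0)/5.6 = 0
Collecting terms: 0.1831 × V_1 = 0.00009804  =>  V_1 = 0.0005353 V
The requested potential is V_1 = 0.0005353 V.

Final answer: V_1 = 0.0005353 V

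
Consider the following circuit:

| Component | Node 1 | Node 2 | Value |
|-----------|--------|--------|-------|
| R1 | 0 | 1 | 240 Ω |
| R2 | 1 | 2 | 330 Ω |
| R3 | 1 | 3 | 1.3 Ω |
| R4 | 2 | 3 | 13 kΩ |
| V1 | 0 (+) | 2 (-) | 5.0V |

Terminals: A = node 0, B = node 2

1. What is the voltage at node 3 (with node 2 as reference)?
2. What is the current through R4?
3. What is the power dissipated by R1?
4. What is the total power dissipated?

Nodal analysis, taking node 2 as the 0 V reference.
Source V1 fixes V_0 = 5 V.
KCL at each unknown node (sum of currents leaving = 0; resistances in Ω):
  Node 1: (V_1 - 5)/240 + (V_1 - 0)/330 + (V_1 - V_3)/1.3 = 0
  Node 3: (V_3 - V_1)/1.3 + (V_3 - 0)/13000 = 0
Collecting terms (coefficients in siemens):
  0.7764·V_1 - 0.7692·V_3 = 0.02083
  0.7693·V_3 - 0.7692·V_1 = 0
Determinant D = (0.7764)(0.7693) - (-0.7692)(-0.7692) = 0.005596
V_1 = [(0.02083)(0.7693) - (-0.7692)(0)]/D = 2.864 V
V_3 = [(0.7764)(0) - (0.02083)(-0.7692)]/D = 2.864 V
Part 1:
  Read off the nodal solution: V_3 = 2.864 V
Part 2:
  I_R4 = (V_2 - V_3)/R4 = (0 - 2.864)/13000 = -0.0002203 A
  Magnitude: I_R4 = 0.0002203 A
Part 3:
  I_R1 = (V_0 - V_1)/R1 = (5 - 2.864)/240 = 0.008899 A
  P_R1 = I_R1² × R1 = (0.008899)² × 240 = 0.01901 W
Part 4:
  Power in each resistor, P = (ΔV)²/R:
    P_R1 = (5 - 2.864)²/240 = 0.01901 W
    P_R2 = (2.864 - 0)²/330 = 0.02486 W
    P_R3 = (2.864 - 2.864)²/1.3 = 0.00000006309 W
    P_R4 = (0 - 2.864)²/13000 = 0.0006309 W
  P_total = P_R1 + P_R2 + P_R3 + P_R4 = 0.0445 W

Final answers:
1. V_3 = 2.864 V
2. I_R4 = 0.0002203 A
3. P_R1 = 0.01901 W
4. P_total = 0.0445 W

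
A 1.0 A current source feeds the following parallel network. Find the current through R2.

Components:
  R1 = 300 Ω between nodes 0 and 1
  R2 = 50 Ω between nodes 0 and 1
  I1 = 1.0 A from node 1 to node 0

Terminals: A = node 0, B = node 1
All resistors sit directly between nodes 0 and 1, so they are in parallel and share one voltage V; the full source current 1 A splits among them.
1/R_par = 1/300 + 1/50 = 0.02333 S  =>  R_par = 42.86 Ω
V = I × R_par = 1 × 42.86 = 42.86 V
I_R2 = V/R2 = 42.86/50 = 0.8571 A

Final answer: 0.8571 A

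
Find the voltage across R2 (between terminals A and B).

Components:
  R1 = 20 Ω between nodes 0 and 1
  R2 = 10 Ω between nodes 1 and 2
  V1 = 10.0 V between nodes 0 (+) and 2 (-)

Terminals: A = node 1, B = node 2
R1 and R2 are in series across V1 (node 0 → node 1 → node 2), and the output A–B is taken across R2, so this is a voltage divider.
Series current: I = V1/(R1 + R2) = 10/(20 + 10) = 10/30 = 0.3333 A
V_R2 = I × R2 = V1 × R2/(R1 + R2) = 10 × 10/30 = 3.333 V

Final answer: 3.333 V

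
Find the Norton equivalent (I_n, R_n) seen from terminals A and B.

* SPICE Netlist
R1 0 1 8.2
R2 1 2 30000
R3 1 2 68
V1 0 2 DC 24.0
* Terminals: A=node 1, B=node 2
Find the Thévenin equivalent first; then I_n = V_th/R_th and R_n = R_th.
Step 1 — V_th is the open-circuit voltage V_A - V_B (nothing connected across the terminals).
Nodal analysis, taking node 2 as the 0 V reference.
Source V1 fixes V_0 = 24 V.
KCL at each unknown node (sum of currents leaving = 0; resistances in Ω):
  Node 1: (V_1 - 24)/8.2 + (V_1 - 0)/30000 + (V_1 - 0)/68 = 0
Collecting terms: 0.1367 × V_1 = 2.927  =>  V_1 = 21.41 V
V_th = V_1 - V_2 = 21.41 - 0 = 21.41 V
Step 2 — R_th: zero the source — replace V1 by a short circuit (node 2 merges into node 0) — and find the resistance seen between A (node 1) and B (node 0).
Reduce the network between node 1 (A) and node 0 (B) by series/parallel combination:
  Rp1 = R1 ‖ R2 ‖ R3 (parallel, all between nodes 0 and 1) = 1/(1/8.2 + 1/30000 + 1/68) = 7.316 Ω
R_th = 7.316 Ω
I_n = V_th/R_th = 21.41/7.316 = 2.927 A, and R_n = R_th = 7.316 Ω

Final answer: I_n = 2.927 A, R_n = 7.316 Ω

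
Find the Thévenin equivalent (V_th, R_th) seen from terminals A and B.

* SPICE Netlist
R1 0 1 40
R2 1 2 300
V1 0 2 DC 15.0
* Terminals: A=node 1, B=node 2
Step 1 — V_th is the open-circuit voltage V_A - V_B (nothing connected across the terminals).
Nodal analysis, taking node 2 as the 0 V reference.
Source V1 fixes V_0 = 15 V.
KCL at each unknown node (sum of currents leaving = 0; resistances in Ω):
  Node 1: (V_1 - 15)/40 + (V_1 - 0)/300 = 0
Collecting terms: 0.02833 × V_1 = 0.375  =>  V_1 = 13.24 V
V_th = V_1 - V_2 = 13.24 - 0 = 13.24 V
Step 2 — R_th: zero the source — replace V1 by a short circuit (node 2 merges into node 0) — and find the resistance seen between A (node 1) and B (node 0).
Reduce the network between node 1 (A) and node 0 (B) by series/parallel combination:
  Rp1 = R1 ‖ R2 (parallel, both between nodes 0 and 1) = 1/(1/40 + 1/300) = 35.29 Ω
R_th = 35.29 Ω

Final answer: V_th = 13.24 V, R_th = 35.29 Ω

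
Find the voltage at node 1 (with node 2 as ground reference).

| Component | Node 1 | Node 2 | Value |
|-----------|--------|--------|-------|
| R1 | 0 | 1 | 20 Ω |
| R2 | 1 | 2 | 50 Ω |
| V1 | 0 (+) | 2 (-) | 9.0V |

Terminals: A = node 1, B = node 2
Nodal analysis, taking node 2 as the 0 V reference.
Source V1 fixes V_0 = 9 V.
KCL at each unknown node (sum of currents leaving = 0; resistances in Ω):
  Node 1: (V_1 - 9)/20 + (V_1 - 0)/50 = 0
Collecting terms: 0.07 × V_1 = 0.45  =>  V_1 = 6.429 V
The requested potential is V_1 = 6.429 V.

Final answer: V_1 = 6.429 V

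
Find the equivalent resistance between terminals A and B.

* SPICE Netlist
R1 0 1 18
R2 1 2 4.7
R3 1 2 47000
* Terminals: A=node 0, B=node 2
Reduce the network between node 0 (A) and node 2 (B) by series/parallel combination:
  Rp1 = R2 ‖ R3 (parallel, both between nodes 1 and 2) = 1/(1/4.7 + 1/47000) = 4.7 Ω
  Rs1 = R1 + Rp1 (series, joined only at node 1) = 18 + 4.7 = 22.7 Ω
R_eq = 22.7 Ω

Final answer: 22.7 Ω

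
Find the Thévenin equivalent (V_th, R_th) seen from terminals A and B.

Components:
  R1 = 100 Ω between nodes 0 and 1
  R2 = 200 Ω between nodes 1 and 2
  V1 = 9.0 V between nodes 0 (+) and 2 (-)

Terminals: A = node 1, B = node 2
Step 1 — V_th is the open-circuit voltage V_A - V_B (nothing connected across the terminals).
Nodal analysis, taking node 2 as the 0 V reference.
Source V1 fixes V_0 = 9 V.
KCL at each unknown node (sum of currents leaving = 0; resistances in Ω):
  Node 1: (V_1 - 9)/100 + (V_1 - 0)/200 = 0
Collecting terms: 0.015 × V_1 = 0.09  =>  V_1 = 6 V
V_th = V_1 - V_2 = 6 - 0 = 6 V
Step 2 — R_th: zero the source — replace V1 by a short circuit (node 2 merges into node 0) — and find the resistance seen between A (node 1) and B (node 0).
Reduce the network between node 1 (A) and node 0 (B) by series/parallel combination:
  Rp1 = R1 ‖ R2 (parallel, both between nodes 0 and 1) = 1/(1/100 + 1/200) = 66.67 Ω
R_th = 66.67 Ω

Final answer: V_th = 6 V, R_th = 66.67 Ω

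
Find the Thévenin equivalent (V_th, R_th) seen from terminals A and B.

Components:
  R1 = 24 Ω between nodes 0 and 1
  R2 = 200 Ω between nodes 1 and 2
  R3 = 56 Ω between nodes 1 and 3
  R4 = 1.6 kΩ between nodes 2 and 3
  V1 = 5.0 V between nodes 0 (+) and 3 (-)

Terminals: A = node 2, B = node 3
Step 1 — V_th is the open-circuit voltage V_A - V_B (nothing connected across the terminals).
Nodal analysis, taking node 3 as the 0 V reference.
Source V1 fixes V_0 = 5 V.
KCL at each unknown node (sum of currents leaving = 0; resistances in Ω):
  Node 1: (V_1 - 5)/24 + (V_1 - V_2)/200 + (V_1 - 0)/56 = 0
  Node 2: (V_2 - V_1)/200 + (V_2 - 0)/1600 = 0
Collecting terms (coefficients in siemens):
  0.06452·V_1 - 0.005·V_2 = 0.2083
  0.005625·V_2 - 0.005·V_1 = 0
Determinant D = (0.06452)(0.005625) - (-0.005)(-0.005) = 0.0003379
V_1 = [(0.2083)(0.005625) - (-0.005)(0)]/D = 3.468 V
V_2 = [(0.06452)(0) - (0.2083)(-0.005)]/D = 3.082 V
V_th = V_2 - V_3 = 3.082 - 0 = 3.082 V
Step 2 — R_th: zero the source — replace V1 by a short circuit (node 3 merges into node 0) — and find the resistance seen between A (node 2) and B (node 0).
Reduce the network between node 2 (A) and node 0 (B) by series/parallel combination:
  Rp1 = R1 ‖ R3 (parallel, both between nodes 0 and 1) = 1/(1/24 + 1/56) = 16.8 Ω
  Rs1 = R2 + Rp1 (series, joined only at node 1) = 200 + 16.8 = 216.8 Ω
  Rp2 = R4 ‖ Rs1 (parallel, both between nodes 0 and 2) = 1/(1/1600 + 1/216.8) = 190.9 Ω
R_th = 190.9 Ω

Final answer: V_th = 3.082 V, R_th = 190.9 Ω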